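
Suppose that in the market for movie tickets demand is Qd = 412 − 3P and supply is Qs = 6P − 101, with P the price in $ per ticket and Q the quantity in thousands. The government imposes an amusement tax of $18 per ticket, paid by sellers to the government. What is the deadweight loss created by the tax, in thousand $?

Deadweight loss = $324 thousand.

Without the tax, 412 − 3P = 6P − 101 gives 9P = 513, so P* = $57 and Q* = 241.
With the tax collected from sellers, supply shifts: Qs = 6(P − 18) − 101.
Solving gives Q = 205 with consumers paying $69 and sellers receiving $51 (the $18 wedge).
Quantity falls by |ΔQ| = |241 − 205| = 36.
DWL = ½ · t · |ΔQ| = ½ · 18 · 36 = $324.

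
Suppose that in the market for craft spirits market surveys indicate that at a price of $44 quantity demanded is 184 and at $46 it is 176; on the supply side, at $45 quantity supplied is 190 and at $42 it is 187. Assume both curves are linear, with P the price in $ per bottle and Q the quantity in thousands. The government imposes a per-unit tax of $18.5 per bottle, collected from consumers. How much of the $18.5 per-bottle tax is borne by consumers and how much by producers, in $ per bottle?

Demand slope: (176 − 184)/(46 − 44) = -4, so Qd = 360 − 4P.
Supply slope: (187 − 190)/(42 − 45) = 1, so Qs = P + 145.
Without the tax, 360 − 4P = P + 145 gives 5P = 215, so P* = $43 and Q* = 188.
With the tax collected from consumers, demand (in seller-price terms) shifts: Qd = 360 − 4(P + 18.5).
New equilibrium: consumers pay $46.7, producers receive $28.2, Q = 173.2. (Wedge: Pb − Ps = 18.5.)
Burden on consumers: $3.7; on producers: $14.8. (They sum to $18.5.)
The less price-elastic side of the market bears the larger share of a per-unit tax.

Consumers bear $3.7 per bottle; producers bear $14.8 per bottle.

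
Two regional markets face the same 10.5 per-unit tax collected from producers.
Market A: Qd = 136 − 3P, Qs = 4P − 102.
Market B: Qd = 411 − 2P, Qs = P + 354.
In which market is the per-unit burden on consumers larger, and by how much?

Market A: pre-tax P* = 34, Q* = 34; post-tax Q = 16; per-unit burden on consumers = 6.
Market B: pre-tax P* = 19, Q* = 373; post-tax Q = 366; per-unit burden on consumers = 3.5.
Difference: 6 vs 3.5 → market A is larger by 2.5.

Market A, by 2.5.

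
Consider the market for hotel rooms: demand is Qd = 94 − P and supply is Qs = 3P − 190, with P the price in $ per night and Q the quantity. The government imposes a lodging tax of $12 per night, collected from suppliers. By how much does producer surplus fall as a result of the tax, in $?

Producer surplus falls by $55.5.

Without the tax, 94 − P = 3P − 190 gives 4P = 284, so P* = $71 and Q* = 23.
With the tax collected from suppliers, supply shifts: Qs = 3(P − 12) − 190.
Solving gives Q = 14 with buyers paying $80 and suppliers receiving $68 (the $12 wedge).
ΔPS is the trapezoid between Q = 14 and Q = 23 of height $3: ½ · (23 + 14) · 3 = $55.5.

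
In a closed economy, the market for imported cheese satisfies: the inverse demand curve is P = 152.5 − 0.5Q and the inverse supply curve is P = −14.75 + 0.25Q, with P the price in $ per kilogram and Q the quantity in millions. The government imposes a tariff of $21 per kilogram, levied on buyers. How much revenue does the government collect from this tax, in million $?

Tax revenue = $4095 million.

Rewrite in direct form: Qd = 305 − 2P and Qs = 4P + 59.
Without the tax, 305 − 2P = 4P + 59 gives 6P = 246, so P* = $41 and Q* = 223.
With the tax collected from buyers, demand (in seller-price terms) shifts: Qd = 305 − 2(P + 21).
New equilibrium: buyers pay $55, sellers receive $34, Q = 195. (Wedge: Pb − Ps = 21.)
Revenue = t · Q = 21 · 195 = $4095.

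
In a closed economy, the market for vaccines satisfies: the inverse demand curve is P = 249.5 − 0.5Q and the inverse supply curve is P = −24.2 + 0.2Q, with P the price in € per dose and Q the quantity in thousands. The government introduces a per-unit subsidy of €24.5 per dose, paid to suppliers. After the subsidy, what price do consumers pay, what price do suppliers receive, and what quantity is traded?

Consumers pay €36.5; suppliers receive €61; quantity = 426.

Rewrite in direct form: Qd = 499 − 2P and Qs = 5P + 121.
Without the subsidy, 499 − 2P = 5P + 121 gives 7P = 378, so P* = €54 and Q* = 391.
With a per-unit subsidy paid to suppliers, each receives P + 24.5 per unit sold, so supply becomes Qs = 5(P + 24.5) + 121.
Solving gives Q = 426 with consumers paying €36.5 and suppliers receiving €61 (the €24.5 wedge).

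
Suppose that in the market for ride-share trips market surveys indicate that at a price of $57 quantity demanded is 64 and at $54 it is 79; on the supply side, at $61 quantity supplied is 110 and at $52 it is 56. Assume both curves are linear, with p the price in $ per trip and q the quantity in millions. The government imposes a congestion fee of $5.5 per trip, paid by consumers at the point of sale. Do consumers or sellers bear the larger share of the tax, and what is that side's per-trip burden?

Demand slope: (79 − 64)/(54 − 57) = -5, so qd = 349 − 5p.
Supply slope: (56 − 110)/(52 − 61) = 6, so qs = 6p − 256.
Without the tax, 349 − 5p = 6p − 256 gives 11p = 605, so p* = $55 and q* = 74.
With the tax collected from consumers, demand (in seller-price terms) shifts: qd = 349 − 5(p + 5.5).
New equilibrium: consumers pay $58, sellers receive $52.5, q = 59. (Wedge: pb − ps = 5.5.)
Per-trip burden: consumers $3, sellers $2.5.
Consumers take the larger share because demand is less price-elastic here (demand slope 5 vs supply slope 6).
The less price-elastic side of the market bears the larger share of a per-unit tax.

Consumers bear the larger share: $3 per trip.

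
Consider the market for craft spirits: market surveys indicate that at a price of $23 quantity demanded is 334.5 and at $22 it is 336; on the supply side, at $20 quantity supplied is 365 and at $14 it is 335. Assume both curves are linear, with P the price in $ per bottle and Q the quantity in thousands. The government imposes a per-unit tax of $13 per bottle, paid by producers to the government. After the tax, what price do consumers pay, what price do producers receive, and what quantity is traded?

Demand slope: (336 − 334.5)/(22 − 23) = -1.5, so Qd = 369 − 1.5P.
Supply slope: (335 − 365)/(14 − 20) = 5, so Qs = 5P + 265.
Without the tax, 369 − 1.5P = 5P + 265 gives 6.5P = 104, so P* = $16 and Q* = 345.
With the tax collected from producers, supply shifts: Qs = 5(P − 13) + 265.
Solving gives Q = 330 with consumers paying $26 and producers receiving $13 (the $13 wedge).

Consumers pay $26; producers receive $13; quantity = 330.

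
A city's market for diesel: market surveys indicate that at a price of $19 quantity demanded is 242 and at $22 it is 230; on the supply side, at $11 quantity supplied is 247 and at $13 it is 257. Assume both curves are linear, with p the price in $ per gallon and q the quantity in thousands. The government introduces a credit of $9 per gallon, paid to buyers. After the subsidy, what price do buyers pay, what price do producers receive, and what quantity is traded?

Buyers pay $9; producers receive $18; quantity = 282.

Demand slope: (230 − 242)/(22 − 19) = -4, so qd = 318 − 4p.
Supply slope: (257 − 247)/(13 − 11) = 5, so qs = 5p + 192.
Without the subsidy, 318 − 4p = 5p + 192 gives 9p = 126, so p* = $14 and q* = 262.
With a per-unit subsidy paid to buyers, each effectively pays p − 9, so demand becomes qd = 318 − 4(p − 9).
New equilibrium: buyers pay $9, producers receive $18, q = 282. (Wedge: pb − ps = −9.)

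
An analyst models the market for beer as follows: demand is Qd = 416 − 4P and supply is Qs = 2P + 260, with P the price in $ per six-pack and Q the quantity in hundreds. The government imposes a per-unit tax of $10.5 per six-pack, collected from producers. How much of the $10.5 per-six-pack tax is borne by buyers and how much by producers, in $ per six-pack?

Buyers bear $3.5 per six-pack; producers bear $7 per six-pack.

Before the tax: set 416 − 4P = 2P + 260 → P* = $26, Q* = 312.
With the tax collected from producers, supply shifts: Qs = 2(P − 10.5) + 260.
New equilibrium: buyers pay $29.5, producers receive $19, Q = 298. (Wedge: Pb − Ps = 10.5.)
Burden on buyers: $3.5; on producers: $7. (They sum to $10.5.)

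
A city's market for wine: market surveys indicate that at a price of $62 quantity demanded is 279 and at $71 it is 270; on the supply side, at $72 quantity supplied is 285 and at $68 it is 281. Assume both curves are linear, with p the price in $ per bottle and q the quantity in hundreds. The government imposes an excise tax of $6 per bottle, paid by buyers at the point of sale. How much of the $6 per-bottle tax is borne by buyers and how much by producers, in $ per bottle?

Buyers bear $3 per bottle; producers bear $3 per bottle.

Demand slope: (270 − 279)/(71 − 62) = -1, so qd = 341 − p.
Supply slope: (281 − 285)/(68 − 72) = 1, so qs = p + 213.
Before the tax: set 341 − p = p + 213 → p* = $64, q* = 277.
With the tax collected from buyers, demand (in seller-price terms) shifts: qd = 341 − (p + 6).
New equilibrium: buyers pay $67, producers receive $61, q = 274. (Wedge: pb − ps = 6.)
Burden on buyers: $3; on producers: $3. (They sum to $6.)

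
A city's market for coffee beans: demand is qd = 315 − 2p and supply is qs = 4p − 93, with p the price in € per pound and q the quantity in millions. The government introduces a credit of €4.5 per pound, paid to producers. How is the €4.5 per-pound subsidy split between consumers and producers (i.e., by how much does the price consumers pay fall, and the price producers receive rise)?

Consumers gain €3 per pound; producers gain €1.5 per pound.

Before the subsidy: set 315 − 2p = 4p − 93 → p* = €68, q* = 179.
With a per-unit subsidy paid to producers, each receives p + 4.5 per unit sold, so supply becomes qs = 4(p + 4.5) − 93.
New equilibrium: consumers pay €65, producers receive €69.5, q = 185. (Wedge: pb − ps = −4.5.)
Gain to consumers: €3; to producers: €1.5. (They sum to €4.5.)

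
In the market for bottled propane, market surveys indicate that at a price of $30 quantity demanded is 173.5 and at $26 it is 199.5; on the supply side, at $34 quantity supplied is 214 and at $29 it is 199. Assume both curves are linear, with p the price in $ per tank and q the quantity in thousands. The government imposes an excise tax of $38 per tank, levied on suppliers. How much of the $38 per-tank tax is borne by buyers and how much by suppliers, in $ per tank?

Buyers bear $12 per tank; suppliers bear $26 per tank.

Demand slope: (199.5 − 173.5)/(26 − 30) = -6.5, so qd = 368.5 − 6.5p.
Supply slope: (199 − 214)/(29 − 34) = 3, so qs = 3p + 112.
Without the tax, 368.5 − 6.5p = 3p + 112 gives 9.5p = 256.5, so p* = $27 and q* = 193.
With the tax collected from suppliers, supply shifts: qs = 3(p − 38) + 112.
Solving gives q = 115 with buyers paying $39 and suppliers receiving $1 (the $38 wedge).
Burden on buyers: $12; on suppliers: $26. (They sum to $38.)
The less price-elastic side of the market bears the larger share of a per-unit tax.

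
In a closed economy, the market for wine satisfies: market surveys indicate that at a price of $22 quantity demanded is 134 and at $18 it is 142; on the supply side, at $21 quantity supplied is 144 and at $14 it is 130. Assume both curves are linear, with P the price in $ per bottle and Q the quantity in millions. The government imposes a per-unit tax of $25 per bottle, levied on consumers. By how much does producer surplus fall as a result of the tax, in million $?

Demand slope: (142 − 134)/(18 − 22) = -2, so Qd = 178 − 2P.
Supply slope: (130 − 144)/(14 − 21) = 2, so Qs = 2P + 102.
Without the tax, 178 − 2P = 2P + 102 gives 4P = 76, so P* = $19 and Q* = 140.
With the tax collected from consumers, demand (in seller-price terms) shifts: Qd = 178 − 2(P + 25).
Solving gives Q = 115 with consumers paying $31.5 and suppliers receiving $6.5 (the $25 wedge).
ΔPS is the trapezoid between Q = 115 and Q = 140 of height $12.5: ½ · (140 + 115) · 12.5 = $1593.75.

Producer surplus falls by $1593.75 million.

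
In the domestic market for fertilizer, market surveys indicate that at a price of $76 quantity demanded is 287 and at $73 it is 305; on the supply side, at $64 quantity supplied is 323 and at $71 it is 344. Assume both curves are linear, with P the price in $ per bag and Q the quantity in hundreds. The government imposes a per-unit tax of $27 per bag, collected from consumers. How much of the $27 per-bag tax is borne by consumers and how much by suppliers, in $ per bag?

Consumers bear $9 per bag; suppliers bear $18 per bag.

Demand slope: (305 − 287)/(73 − 76) = -6, so Qd = 743 − 6P.
Supply slope: (344 − 323)/(71 − 64) = 3, so Qs = 3P + 131.
Without the tax, 743 − 6P = 3P + 131 gives 9P = 612, so P* = $68 and Q* = 335.
With the tax collected from consumers, demand (in seller-price terms) shifts: Qd = 743 − 6(P + 27).
New equilibrium: consumers pay $77, suppliers receive $50, Q = 281. (Wedge: Pb − Ps = 27.)
Burden on consumers: $9; on suppliers: $18. (They sum to $27.)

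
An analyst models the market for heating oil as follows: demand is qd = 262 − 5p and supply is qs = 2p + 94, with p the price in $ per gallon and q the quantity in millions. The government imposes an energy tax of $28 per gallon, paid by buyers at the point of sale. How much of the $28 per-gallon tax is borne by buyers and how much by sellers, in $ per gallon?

Buyers bear $8 per gallon; sellers bear $20 per gallon.

Without the tax, 262 − 5p = 2p + 94 gives 7p = 168, so p* = $24 and q* = 142.
With the tax collected from buyers, demand (in seller-price terms) shifts: qd = 262 − 5(p + 28).
Solving gives q = 102 with buyers paying $32 and sellers receiving $4 (the $28 wedge).
Burden on buyers: $8; on sellers: $20. (They sum to $28.)
The less price-elastic side of the market bears the larger share of a per-unit tax.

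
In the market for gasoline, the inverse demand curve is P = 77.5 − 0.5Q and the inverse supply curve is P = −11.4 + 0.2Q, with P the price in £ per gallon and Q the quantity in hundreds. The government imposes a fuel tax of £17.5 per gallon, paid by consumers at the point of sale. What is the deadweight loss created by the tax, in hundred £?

Deadweight loss = £218.75 hundred.

Rewrite in direct form: Qd = 155 − 2P and Qs = 5P + 57.
Without the tax, 155 − 2P = 5P + 57 gives 7P = 98, so P* = £14 and Q* = 127.
With the tax collected from consumers, demand (in seller-price terms) shifts: Qd = 155 − 2(P + 17.5).
New equilibrium: consumers pay £26.5, sellers receive £9, Q = 102. (Wedge: Pb − Ps = 17.5.)
Quantity falls by |ΔQ| = |127 − 102| = 25.
DWL = ½ · t · |ΔQ| = ½ · 17.5 · 25 = £218.75.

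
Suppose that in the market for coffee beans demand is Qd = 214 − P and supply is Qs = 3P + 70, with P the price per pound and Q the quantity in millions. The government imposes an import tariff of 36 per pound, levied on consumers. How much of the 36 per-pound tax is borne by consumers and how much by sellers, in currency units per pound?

Before the tax: set 214 − P = 3P + 70 → P* = 36, Q* = 178.
With the tax collected from consumers, demand (in seller-price terms) shifts: Qd = 214 − (P + 36).
New equilibrium: consumers pay 63, sellers receive 27, Q = 151. (Wedge: Pb − Ps = 36.)
Burden on consumers: 27; on sellers: 9. (They sum to 36.)

Consumers bear 27 per pound; sellers bear 9 per pound.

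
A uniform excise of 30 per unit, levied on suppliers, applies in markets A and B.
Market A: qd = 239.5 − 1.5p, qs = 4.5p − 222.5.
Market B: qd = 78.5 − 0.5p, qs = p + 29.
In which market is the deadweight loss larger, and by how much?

Market A, by 356.25.

Market A: pre-tax p* = 77, q* = 124; post-tax q = 90.25; deadweight loss = 506.25.
Market B: pre-tax p* = 33, q* = 62; post-tax q = 52; deadweight loss = 150.
Difference: 506.25 vs 150 → market A is larger by 356.25.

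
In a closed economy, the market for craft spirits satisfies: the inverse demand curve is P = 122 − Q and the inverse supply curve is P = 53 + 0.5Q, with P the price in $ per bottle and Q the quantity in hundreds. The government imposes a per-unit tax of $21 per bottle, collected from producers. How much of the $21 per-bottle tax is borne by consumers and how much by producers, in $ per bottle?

Inverting to Q(P) form: Qd = 122 − P; Qs = 2P − 106.
Before the tax: set 122 − P = 2P − 106 → P* = $76, Q* = 46.
With the tax collected from producers, supply shifts: Qs = 2(P − 21) − 106.
New equilibrium: consumers pay $90, producers receive $69, Q = 32. (Wedge: Pb − Ps = 21.)
Burden on consumers: $14; on producers: $7. (They sum to $21.)
The less price-elastic side of the market bears the larger share of a per-unit tax.

Consumers bear $14 per bottle; producers bear $7 per bottle.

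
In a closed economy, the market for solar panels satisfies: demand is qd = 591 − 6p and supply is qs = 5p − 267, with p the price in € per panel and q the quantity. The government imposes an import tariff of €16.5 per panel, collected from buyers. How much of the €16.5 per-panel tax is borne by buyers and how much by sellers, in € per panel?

Without the tax, 591 − 6p = 5p − 267 gives 11p = 858, so p* = €78 and q* = 123.
With the tax collected from buyers, demand (in seller-price terms) shifts: qd = 591 − 6(p + 16.5).
Solving gives q = 78 with buyers paying €85.5 and sellers receiving €69 (the €16.5 wedge).
Burden on buyers: €7.5; on sellers: €9. (They sum to €16.5.)
The less price-elastic side of the market bears the larger share of a per-unit tax.

Buyers bear €7.5 per panel; sellers bear €9 per panel.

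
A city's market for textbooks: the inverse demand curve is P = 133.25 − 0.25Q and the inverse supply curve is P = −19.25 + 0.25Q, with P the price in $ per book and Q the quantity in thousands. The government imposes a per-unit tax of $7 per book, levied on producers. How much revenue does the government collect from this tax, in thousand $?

Tax revenue = $2037 thousand.

Rewrite in direct form: Qd = 533 − 4P and Qs = 4P + 77.
Before the tax: set 533 − 4P = 4P + 77 → P* = $57, Q* = 305.
With the tax collected from producers, supply shifts: Qs = 4(P − 7) + 77.
New equilibrium: consumers pay $60.5, producers receive $53.5, Q = 291. (Wedge: Pb − Ps = 7.)
Revenue = t · Q = 7 · 291 = $2037.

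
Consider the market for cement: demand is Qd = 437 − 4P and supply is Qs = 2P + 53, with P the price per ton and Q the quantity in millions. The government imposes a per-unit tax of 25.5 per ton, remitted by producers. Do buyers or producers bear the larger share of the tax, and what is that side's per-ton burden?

Producers bear the larger share: 17 per ton.

Before the tax: set 437 − 4P = 2P + 53 → P* = 64, Q* = 181.
With the tax collected from producers, supply shifts: Qs = 2(P − 25.5) + 53.
New equilibrium: buyers pay 72.5, producers receive 47, Q = 147. (Wedge: Pb − Ps = 25.5.)
Per-ton burden: buyers 8.5, producers 17.
Producers take the larger share because supply is less price-elastic here (demand slope 4 vs supply slope 2).
The less price-elastic side of the market bears the larger share of a per-unit tax.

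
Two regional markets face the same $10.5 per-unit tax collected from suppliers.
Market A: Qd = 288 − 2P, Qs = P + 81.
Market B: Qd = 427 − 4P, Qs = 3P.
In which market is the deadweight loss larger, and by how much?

Market A: pre-tax P* = $69, Q* = 150; post-tax Q = 143; deadweight loss = $36.75.
Market B: pre-tax P* = $61, Q* = 183; post-tax Q = 165; deadweight loss = $94.5.
Difference: $36.75 vs $94.5 → market B is larger by $57.75.

Market B, by $57.75.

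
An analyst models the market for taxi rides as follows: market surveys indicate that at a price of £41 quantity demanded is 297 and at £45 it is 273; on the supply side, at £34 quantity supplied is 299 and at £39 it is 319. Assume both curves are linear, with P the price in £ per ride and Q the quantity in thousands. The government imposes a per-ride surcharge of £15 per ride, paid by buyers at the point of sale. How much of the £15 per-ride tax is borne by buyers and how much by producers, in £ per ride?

Buyers bear £6 per ride; producers bear £9 per ride.

Demand slope: (273 − 297)/(45 − 41) = -6, so Qd = 543 − 6P.
Supply slope: (319 − 299)/(39 − 34) = 4, so Qs = 4P + 163.
Without the tax, 543 − 6P = 4P + 163 gives 10P = 380, so P* = £38 and Q* = 315.
With the tax collected from buyers, demand (in seller-price terms) shifts: Qd = 543 − 6(P + 15).
Solving gives Q = 279 with buyers paying £44 and producers receiving £29 (the £15 wedge).
Burden on buyers: £6; on producers: £9. (They sum to £15.)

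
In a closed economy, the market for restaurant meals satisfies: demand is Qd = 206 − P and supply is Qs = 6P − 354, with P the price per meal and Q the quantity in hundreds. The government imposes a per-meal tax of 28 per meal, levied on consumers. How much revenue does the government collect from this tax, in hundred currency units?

Tax revenue = 2856 hundred.

Before the tax: set 206 − P = 6P − 354 → P* = 80, Q* = 126.
With the tax collected from consumers, demand (in seller-price terms) shifts: Qd = 206 − (P + 28).
Solving gives Q = 102 with consumers paying 104 and suppliers receiving 76 (the 28 wedge).
Revenue = t · Q = 28 · 102 = 2856.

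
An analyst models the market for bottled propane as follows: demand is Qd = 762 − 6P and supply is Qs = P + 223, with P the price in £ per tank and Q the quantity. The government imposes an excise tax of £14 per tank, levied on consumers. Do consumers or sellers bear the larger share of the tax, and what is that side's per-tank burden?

Sellers bear the larger share: £12 per tank.

Without the tax, 762 − 6P = P + 223 gives 7P = 539, so P* = £77 and Q* = 300.
With the tax collected from consumers, demand (in seller-price terms) shifts: Qd = 762 − 6(P + 14).
Solving gives Q = 288 with consumers paying £79 and sellers receiving £65 (the £14 wedge).
Per-tank burden: consumers £2, sellers £12.
Sellers take the larger share because supply is less price-elastic here (demand slope 6 vs supply slope 1).
The less price-elastic side of the market bears the larger share of a per-unit tax.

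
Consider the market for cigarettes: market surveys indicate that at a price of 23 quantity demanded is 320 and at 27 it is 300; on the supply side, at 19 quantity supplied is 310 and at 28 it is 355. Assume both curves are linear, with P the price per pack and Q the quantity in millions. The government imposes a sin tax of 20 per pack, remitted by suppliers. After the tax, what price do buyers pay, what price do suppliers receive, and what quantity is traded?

Buyers pay 32; suppliers receive 12; quantity = 275.

Demand slope: (300 − 320)/(27 − 23) = -5, so Qd = 435 − 5P.
Supply slope: (355 − 310)/(28 − 19) = 5, so Qs = 5P + 215.
Before the tax: set 435 − 5P = 5P + 215 → P* = 22, Q* = 325.
With the tax collected from suppliers, supply shifts: Qs = 5(P − 20) + 215.
New equilibrium: buyers pay 32, suppliers receive 12, Q = 275. (Wedge: Pb − Ps = 20.)
The less price-elastic side of the market bears the larger share of a per-unit tax.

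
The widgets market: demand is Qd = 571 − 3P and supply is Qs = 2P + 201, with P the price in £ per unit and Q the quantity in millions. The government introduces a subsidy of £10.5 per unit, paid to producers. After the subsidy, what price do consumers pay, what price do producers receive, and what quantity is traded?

Consumers pay £69.8; producers receive £80.3; quantity = 361.6.

Before the subsidy: set 571 − 3P = 2P + 201 → P* = £74, Q* = 349.
With a per-unit subsidy paid to producers, each receives P + 10.5 per unit sold, so supply becomes Qs = 2(P + 10.5) + 201.
Solving gives Q = 361.6 with consumers paying £69.8 and producers receiving £80.3 (the £10.5 wedge).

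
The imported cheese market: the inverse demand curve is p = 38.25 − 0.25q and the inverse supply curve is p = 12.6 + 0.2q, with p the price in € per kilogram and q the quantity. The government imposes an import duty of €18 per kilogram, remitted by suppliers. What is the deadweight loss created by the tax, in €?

Rewrite in direct form: qd = 153 − 4p and qs = 5p − 63.
Without the tax, 153 − 4p = 5p − 63 gives 9p = 216, so p* = €24 and q* = 57.
With the tax collected from suppliers, supply shifts: qs = 5(p − 18) − 63.
New equilibrium: buyers pay €34, suppliers receive €16, q = 17. (Wedge: pb − ps = 18.)
Quantity falls by |ΔQ| = |57 − 17| = 40.
DWL = ½ · t · |ΔQ| = ½ · 18 · 40 = €360.

Deadweight loss = €360.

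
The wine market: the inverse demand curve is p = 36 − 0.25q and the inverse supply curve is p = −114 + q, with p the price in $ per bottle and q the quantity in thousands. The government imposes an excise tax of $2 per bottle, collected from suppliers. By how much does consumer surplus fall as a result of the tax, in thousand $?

Consumer surplus falls by $47.68 thousand.

Rewrite in direct form: qd = 144 − 4p and qs = p + 114.
Before the tax: set 144 − 4p = p + 114 → p* = $6, q* = 120.
With the tax collected from suppliers, supply shifts: qs = (p − 2) + 114.
New equilibrium: consumers pay $6.4, suppliers receive $4.4, q = 118.4. (Wedge: pb − ps = 2.)
ΔCS is the trapezoid between Q = 118.4 and Q = 120 of height $0.4: ½ · (120 + 118.4) · 0.4 = $47.68.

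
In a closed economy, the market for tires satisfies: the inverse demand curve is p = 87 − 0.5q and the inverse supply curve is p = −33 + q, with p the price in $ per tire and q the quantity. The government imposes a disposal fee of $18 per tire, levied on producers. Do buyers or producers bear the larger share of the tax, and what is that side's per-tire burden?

Producers bear the larger share: $12 per tire.

Inverting to q(p) form: qd = 174 − 2p; qs = p + 33.
Without the tax, 174 − 2p = p + 33 gives 3p = 141, so p* = $47 and q* = 80.
With the tax collected from producers, supply shifts: qs = (p − 18) + 33.
New equilibrium: buyers pay $53, producers receive $35, q = 68. (Wedge: pb − ps = 18.)
Per-tire burden: buyers $6, producers $12.
Producers take the larger share because supply is less price-elastic here (demand slope 2 vs supply slope 1).
The less price-elastic side of the market bears the larger share of a per-unit tax.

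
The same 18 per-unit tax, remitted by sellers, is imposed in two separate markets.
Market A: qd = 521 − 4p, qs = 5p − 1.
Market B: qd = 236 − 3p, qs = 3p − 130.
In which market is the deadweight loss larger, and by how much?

Market A, by 117.

Market A: pre-tax p* = 58, q* = 289; post-tax q = 249; deadweight loss = 360.
Market B: pre-tax p* = 61, q* = 53; post-tax q = 26; deadweight loss = 243.
Difference: 360 vs 243 → market A is larger by 117.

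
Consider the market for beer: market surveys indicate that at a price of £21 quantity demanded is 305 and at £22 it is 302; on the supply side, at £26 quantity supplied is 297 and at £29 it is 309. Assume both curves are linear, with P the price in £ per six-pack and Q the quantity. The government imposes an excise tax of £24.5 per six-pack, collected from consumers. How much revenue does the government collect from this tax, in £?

Demand slope: (302 − 305)/(22 − 21) = -3, so Qd = 368 − 3P.
Supply slope: (309 − 297)/(29 − 26) = 4, so Qs = 4P + 193.
Without the tax, 368 − 3P = 4P + 193 gives 7P = 175, so P* = £25 and Q* = 293.
With the tax collected from consumers, demand (in seller-price terms) shifts: Qd = 368 − 3(P + 24.5).
New equilibrium: consumers pay £39, sellers receive £14.5, Q = 251. (Wedge: Pb − Ps = 24.5.)
Revenue = t · Q = 24.5 · 251 = £6149.5.

Tax revenue = £6149.5.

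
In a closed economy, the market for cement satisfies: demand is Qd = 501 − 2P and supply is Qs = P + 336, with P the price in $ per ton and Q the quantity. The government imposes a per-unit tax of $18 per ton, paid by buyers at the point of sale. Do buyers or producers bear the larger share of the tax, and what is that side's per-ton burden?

Before the tax: set 501 − 2P = P + 336 → P* = $55, Q* = 391.
With the tax collected from buyers, demand (in seller-price terms) shifts: Qd = 501 − 2(P + 18).
New equilibrium: buyers pay $61, producers receive $43, Q = 379. (Wedge: Pb − Ps = 18.)
Per-ton burden: buyers $6, producers $12.
Producers take the larger share because supply is less price-elastic here (demand slope 2 vs supply slope 1).
The less price-elastic side of the market bears the larger share of a per-unit tax.

Producers bear the larger share: $12 per ton.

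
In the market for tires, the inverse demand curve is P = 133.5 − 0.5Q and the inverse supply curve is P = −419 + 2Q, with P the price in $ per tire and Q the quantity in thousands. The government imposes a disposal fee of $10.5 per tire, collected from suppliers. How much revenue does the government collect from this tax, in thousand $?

Inverting to Q(P) form: Qd = 267 − 2P; Qs = 0.5P + 209.5.
Without the tax, 267 − 2P = 0.5P + 209.5 gives 2.5P = 57.5, so P* = $23 and Q* = 221.
With the tax collected from suppliers, supply shifts: Qs = 0.5(P − 10.5) + 209.5.
Solving gives Q = 216.8 with consumers paying $25.1 and suppliers receiving $14.6 (the $10.5 wedge).
Revenue = t · Q = 10.5 · 216.8 = $2276.4.

Tax revenue = $2276.4 thousand.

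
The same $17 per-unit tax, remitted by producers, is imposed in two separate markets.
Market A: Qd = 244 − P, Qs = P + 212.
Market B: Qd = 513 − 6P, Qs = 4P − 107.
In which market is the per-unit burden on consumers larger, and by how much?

Market A: pre-tax P* = $16, Q* = 228; post-tax Q = 219.5; per-unit burden on consumers = $8.5.
Market B: pre-tax P* = $62, Q* = 141; post-tax Q = 100.2; per-unit burden on consumers = $6.8.
Difference: $8.5 vs $6.8 → market A is larger by $1.7.

Market A, by $1.7.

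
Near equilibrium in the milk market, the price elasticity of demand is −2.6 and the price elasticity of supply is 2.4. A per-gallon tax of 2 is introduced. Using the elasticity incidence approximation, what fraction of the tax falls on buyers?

Buyers' share ≈ 0.48.

Incidence ratio: buyers' share ≈ εs / (εs + |εd|) = 2.4 / (2.4 + 2.6) = 0.48.
Supply is the less elastic side, so buyers bear the smaller share.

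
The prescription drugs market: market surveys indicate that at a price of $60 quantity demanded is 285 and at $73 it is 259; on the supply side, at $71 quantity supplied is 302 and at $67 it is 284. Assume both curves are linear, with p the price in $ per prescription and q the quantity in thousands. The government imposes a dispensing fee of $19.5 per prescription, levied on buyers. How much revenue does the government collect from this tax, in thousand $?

Tax revenue = $4836 thousand.

Demand slope: (259 − 285)/(73 − 60) = -2, so qd = 405 − 2p.
Supply slope: (284 − 302)/(67 − 71) = 4.5, so qs = 4.5p − 17.5.
Before the tax: set 405 − 2p = 4.5p − 17.5 → p* = $65, q* = 275.
With the tax collected from buyers, demand (in seller-price terms) shifts: qd = 405 − 2(p + 19.5).
Solving gives q = 248 with buyers paying $78.5 and suppliers receiving $59 (the $19.5 wedge).
Revenue = t · Q = 19.5 · 248 = $4836.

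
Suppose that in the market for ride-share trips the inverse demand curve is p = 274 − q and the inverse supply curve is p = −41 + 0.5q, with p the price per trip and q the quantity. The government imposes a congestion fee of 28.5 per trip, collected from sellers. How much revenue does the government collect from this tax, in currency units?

Inverting to q(p) form: qd = 274 − p; qs = 2p + 82.
Without the tax, 274 − p = 2p + 82 gives 3p = 192, so p* = 64 and q* = 210.
With the tax collected from sellers, supply shifts: qs = 2(p − 28.5) + 82.
Solving gives q = 191 with buyers paying 83 and sellers receiving 54.5 (the 28.5 wedge).
Revenue = t · Q = 28.5 · 191 = 5443.5.

Tax revenue = 5443.5.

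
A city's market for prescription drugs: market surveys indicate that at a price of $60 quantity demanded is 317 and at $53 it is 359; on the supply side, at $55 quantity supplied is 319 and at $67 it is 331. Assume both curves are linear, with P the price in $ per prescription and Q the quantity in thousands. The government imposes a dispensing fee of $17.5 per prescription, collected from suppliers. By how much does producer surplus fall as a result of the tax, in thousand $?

Demand slope: (359 − 317)/(53 − 60) = -6, so Qd = 677 − 6P.
Supply slope: (331 − 319)/(67 − 55) = 1, so Qs = P + 264.
Before the tax: set 677 − 6P = P + 264 → P* = $59, Q* = 323.
With the tax collected from suppliers, supply shifts: Qs = (P − 17.5) + 264.
New equilibrium: consumers pay $61.5, suppliers receive $44, Q = 308. (Wedge: Pb − Ps = 17.5.)
ΔPS is the trapezoid between Q = 308 and Q = 323 of height $15: ½ · (323 + 308) · 15 = $4732.5.

Producer surplus falls by $4732.5 thousand.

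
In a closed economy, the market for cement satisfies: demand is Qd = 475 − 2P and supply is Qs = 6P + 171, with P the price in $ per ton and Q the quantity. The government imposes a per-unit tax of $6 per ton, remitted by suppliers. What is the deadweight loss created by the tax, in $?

Deadweight loss = $27.

Without the tax, 475 − 2P = 6P + 171 gives 8P = 304, so P* = $38 and Q* = 399.
With the tax collected from suppliers, supply shifts: Qs = 6(P − 6) + 171.
Solving gives Q = 390 with buyers paying $42.5 and suppliers receiving $36.5 (the $6 wedge).
Quantity falls by |ΔQ| = |399 − 390| = 9.
DWL = ½ · t · |ΔQ| = ½ · 6 · 9 = $27.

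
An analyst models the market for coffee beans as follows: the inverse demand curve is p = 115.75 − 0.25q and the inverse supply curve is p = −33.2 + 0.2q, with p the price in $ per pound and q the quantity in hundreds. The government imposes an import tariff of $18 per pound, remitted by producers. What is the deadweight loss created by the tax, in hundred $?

Deadweight loss = $360 hundred.

Rewrite in direct form: qd = 463 − 4p and qs = 5p + 166.
Without the tax, 463 − 4p = 5p + 166 gives 9p = 297, so p* = $33 and q* = 331.
With the tax collected from producers, supply shifts: qs = 5(p − 18) + 166.
Solving gives q = 291 with consumers paying $43 and producers receiving $25 (the $18 wedge).
Quantity falls by |ΔQ| = |331 − 291| = 40.
DWL = ½ · t · |ΔQ| = ½ · 18 · 40 = $360.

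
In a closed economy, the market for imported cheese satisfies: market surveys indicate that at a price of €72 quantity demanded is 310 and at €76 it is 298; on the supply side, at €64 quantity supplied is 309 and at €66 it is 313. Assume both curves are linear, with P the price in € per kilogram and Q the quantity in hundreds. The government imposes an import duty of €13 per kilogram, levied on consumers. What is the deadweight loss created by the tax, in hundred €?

Demand slope: (298 − 310)/(76 − 72) = -3, so Qd = 526 − 3P.
Supply slope: (313 − 309)/(66 − 64) = 2, so Qs = 2P + 181.
Without the tax, 526 − 3P = 2P + 181 gives 5P = 345, so P* = €69 and Q* = 319.
With the tax collected from consumers, demand (in seller-price terms) shifts: Qd = 526 − 3(P + 13).
New equilibrium: consumers pay €74.2, sellers receive €61.2, Q = 303.4. (Wedge: Pb − Ps = 13.)
Quantity falls by |ΔQ| = |319 − 303.4| = 15.6.
DWL = ½ · t · |ΔQ| = ½ · 13 · 15.6 = €101.4.

Deadweight loss = €101.4 hundred.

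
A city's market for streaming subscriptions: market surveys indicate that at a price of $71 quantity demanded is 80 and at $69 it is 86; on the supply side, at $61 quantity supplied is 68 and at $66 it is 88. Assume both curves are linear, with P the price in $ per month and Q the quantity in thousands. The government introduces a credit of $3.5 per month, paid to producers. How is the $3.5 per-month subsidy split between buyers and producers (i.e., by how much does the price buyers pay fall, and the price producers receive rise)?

Demand slope: (86 − 80)/(69 − 71) = -3, so Qd = 293 − 3P.
Supply slope: (88 − 68)/(66 − 61) = 4, so Qs = 4P − 176.
Without the subsidy, 293 − 3P = 4P − 176 gives 7P = 469, so P* = $67 and Q* = 92.
With a per-unit subsidy paid to producers, each receives P + 3.5 per unit sold, so supply becomes Qs = 4(P + 3.5) − 176.
Solving gives Q = 98 with buyers paying $65 and producers receiving $68.5 (the $3.5 wedge).
Gain to buyers: $2; to producers: $1.5. (They sum to $3.5.)

Buyers gain $2 per month; producers gain $1.5 per month.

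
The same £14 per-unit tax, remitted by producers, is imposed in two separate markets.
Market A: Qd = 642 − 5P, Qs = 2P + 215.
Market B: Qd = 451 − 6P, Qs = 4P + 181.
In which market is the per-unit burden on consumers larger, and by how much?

Market A: pre-tax P* = £61, Q* = 337; post-tax Q = 317; per-unit burden on consumers = £4.
Market B: pre-tax P* = £27, Q* = 289; post-tax Q = 255.4; per-unit burden on consumers = £5.6.
Difference: £4 vs £5.6 → market B is larger by £1.6.

Market B, by £1.6.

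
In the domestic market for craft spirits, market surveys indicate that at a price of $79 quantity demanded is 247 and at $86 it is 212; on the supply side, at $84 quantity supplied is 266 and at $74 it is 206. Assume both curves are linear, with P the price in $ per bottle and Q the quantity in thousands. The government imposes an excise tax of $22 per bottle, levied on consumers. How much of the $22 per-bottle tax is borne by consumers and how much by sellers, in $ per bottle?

Consumers bear $12 per bottle; sellers bear $10 per bottle.

Demand slope: (212 − 247)/(86 − 79) = -5, so Qd = 642 − 5P.
Supply slope: (206 − 266)/(74 − 84) = 6, so Qs = 6P − 238.
Without the tax, 642 − 5P = 6P − 238 gives 11P = 880, so P* = $80 and Q* = 242.
With the tax collected from consumers, demand (in seller-price terms) shifts: Qd = 642 − 5(P + 22).
Solving gives Q = 182 with consumers paying $92 and sellers receiving $70 (the $22 wedge).
Burden on consumers: $12; on sellers: $10. (They sum to $22.)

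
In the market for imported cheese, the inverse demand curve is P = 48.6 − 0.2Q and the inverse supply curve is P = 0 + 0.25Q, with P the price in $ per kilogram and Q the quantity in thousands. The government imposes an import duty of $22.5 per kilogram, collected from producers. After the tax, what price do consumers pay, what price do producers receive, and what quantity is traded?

Rewrite in direct form: Qd = 243 − 5P and Qs = 4P.
Without the tax, 243 − 5P = 4P gives 9P = 243, so P* = $27 and Q* = 108.
With the tax collected from producers, supply shifts: Qs = 4(P − 22.5).
Solving gives Q = 58 with consumers paying $37 and producers receiving $14.5 (the $22.5 wedge).

Consumers pay $37; producers receive $14.5; quantity = 58.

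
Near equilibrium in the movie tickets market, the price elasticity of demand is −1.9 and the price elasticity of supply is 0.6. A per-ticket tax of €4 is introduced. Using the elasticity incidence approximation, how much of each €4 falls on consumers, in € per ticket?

Incidence ratio: consumers' share ≈ εs / (εs + |εd|) = 0.6 / (0.6 + 1.9) = 0.24.
So consumers bear ≈ 0.24 × €4 = €0.96; producers bear €3.04.

Consumers bear ≈ €0.96 per ticket.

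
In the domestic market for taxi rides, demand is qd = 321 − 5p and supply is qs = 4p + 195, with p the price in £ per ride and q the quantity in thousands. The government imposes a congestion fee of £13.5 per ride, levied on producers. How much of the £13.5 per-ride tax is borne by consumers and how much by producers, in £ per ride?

Before the tax: set 321 − 5p = 4p + 195 → p* = £14, q* = 251.
With the tax collected from producers, supply shifts: qs = 4(p − 13.5) + 195.
Solving gives q = 221 with consumers paying £20 and producers receiving £6.5 (the £13.5 wedge).
Burden on consumers: £6; on producers: £7.5. (They sum to £13.5.)

Consumers bear £6 per ride; producers bear £7.5 per ride.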